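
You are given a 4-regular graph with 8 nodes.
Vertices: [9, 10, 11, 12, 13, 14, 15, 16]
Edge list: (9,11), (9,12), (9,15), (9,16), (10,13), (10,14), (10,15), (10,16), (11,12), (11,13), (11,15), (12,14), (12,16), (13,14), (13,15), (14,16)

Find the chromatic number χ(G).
Clique number ω(G) = 3 (lower bound: χ ≥ ω).
Suppose a proper 3-coloring c exists. The clique [9, 11, 12] takes 3 distinct colors; by symmetry let c(9) = 1, c(11) = 2, c(12) = 3.
- Vertex 15: neighbors [9, 11] already have colors [1, 2] ⇒ c(15) = 3.
- Vertex 13: neighbors [11, 15] already have colors [2, 3] ⇒ c(13) = 1.
- Vertex 10: neighbors [13, 15] already have colors [1, 3] ⇒ c(10) = 2.
- Vertex 14: neighbors [13, 10, 12] already have colors [1, 2, 3] — all 3 colors blocked. Contradiction.
The forced assignments end in a contradiction, so G has no proper 3-coloring (χ ≥ 4).
The coloring below uses 4 colors, so χ(G) = 4.
A valid 4-coloring: color 1: [14, 15]; color 2: [9, 13]; color 3: [10, 12]; color 4: [11, 16].

χ(G) = 4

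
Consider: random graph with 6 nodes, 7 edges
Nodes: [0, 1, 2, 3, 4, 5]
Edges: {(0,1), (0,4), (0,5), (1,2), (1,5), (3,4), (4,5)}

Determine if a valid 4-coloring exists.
A valid 4-coloring: color 1: [1, 4]; color 2: [0, 2, 3]; color 3: [5].
(χ(G) = 3 ≤ 4.)

Yes, G is 4-colorable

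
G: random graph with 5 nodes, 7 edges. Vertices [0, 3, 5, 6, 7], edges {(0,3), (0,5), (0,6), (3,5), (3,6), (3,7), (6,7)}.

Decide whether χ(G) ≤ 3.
A valid 3-coloring: color 1: [3]; color 2: [0, 7]; color 3: [5, 6].
(χ(G) = 3 ≤ 3.)

Yes, G is 3-colorable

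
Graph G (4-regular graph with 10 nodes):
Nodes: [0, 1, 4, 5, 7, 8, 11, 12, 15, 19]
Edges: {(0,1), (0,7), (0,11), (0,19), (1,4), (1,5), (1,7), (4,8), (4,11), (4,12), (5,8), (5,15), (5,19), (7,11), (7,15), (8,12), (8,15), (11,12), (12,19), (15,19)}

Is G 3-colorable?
Yes, G is 3-colorable

A valid 3-coloring: color 1: [1, 8, 11, 19]; color 2: [5, 7, 12]; color 3: [0, 4, 15].
(χ(G) = 3 ≤ 3.)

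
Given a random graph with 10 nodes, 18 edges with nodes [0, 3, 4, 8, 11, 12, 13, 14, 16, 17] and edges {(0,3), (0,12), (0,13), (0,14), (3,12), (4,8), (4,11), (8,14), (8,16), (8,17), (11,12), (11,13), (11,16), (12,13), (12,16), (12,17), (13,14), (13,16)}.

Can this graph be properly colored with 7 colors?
Yes, G is 7-colorable

A valid 7-coloring: color 1: [4, 12, 14]; color 2: [3, 8, 13]; color 3: [0, 11, 17]; color 4: [16].
(χ(G) = 4 ≤ 7.)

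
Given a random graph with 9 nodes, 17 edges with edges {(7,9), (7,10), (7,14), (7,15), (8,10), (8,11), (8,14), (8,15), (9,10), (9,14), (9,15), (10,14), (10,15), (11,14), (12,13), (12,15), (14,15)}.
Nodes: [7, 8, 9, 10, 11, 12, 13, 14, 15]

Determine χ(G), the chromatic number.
χ(G) = 5

Clique number ω(G) = 5 (lower bound: χ ≥ ω).
The clique on [7, 9, 10, 14, 15] has size 5, forcing χ ≥ 5, and the coloring below uses 5 colors, so χ(G) = 5.
A valid 5-coloring: color 1: [12, 14]; color 2: [11, 13, 15]; color 3: [10]; color 4: [8, 9]; color 5: [7].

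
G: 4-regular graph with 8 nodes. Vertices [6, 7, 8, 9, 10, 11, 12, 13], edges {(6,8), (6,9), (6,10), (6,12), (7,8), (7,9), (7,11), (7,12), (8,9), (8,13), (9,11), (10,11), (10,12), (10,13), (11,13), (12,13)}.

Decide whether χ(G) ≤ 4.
Yes, G is 4-colorable

A valid 4-coloring: color 1: [6, 7, 13]; color 2: [9, 10]; color 3: [8, 11, 12].
(χ(G) = 3 ≤ 4.)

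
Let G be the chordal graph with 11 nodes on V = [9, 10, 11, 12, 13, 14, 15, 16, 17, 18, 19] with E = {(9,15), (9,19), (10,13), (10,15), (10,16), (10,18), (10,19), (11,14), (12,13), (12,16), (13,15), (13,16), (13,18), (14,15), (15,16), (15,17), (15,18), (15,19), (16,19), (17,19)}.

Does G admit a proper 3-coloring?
The clique on vertices [10, 15, 16, 19] has size 4 > 3, so it alone needs 4 colors.

No, G is not 3-colorable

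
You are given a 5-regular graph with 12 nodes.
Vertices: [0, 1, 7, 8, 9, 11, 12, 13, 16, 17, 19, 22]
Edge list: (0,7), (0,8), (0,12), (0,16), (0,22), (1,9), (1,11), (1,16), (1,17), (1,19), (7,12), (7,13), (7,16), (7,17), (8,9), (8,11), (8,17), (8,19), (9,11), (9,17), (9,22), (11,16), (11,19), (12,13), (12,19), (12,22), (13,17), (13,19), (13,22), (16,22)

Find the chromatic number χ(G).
χ(G) = 4

Clique number ω(G) = 3 (lower bound: χ ≥ ω).
Suppose a proper 3-coloring c exists. The clique [0, 7, 12] takes 3 distinct colors; by symmetry let c(0) = 1, c(7) = 2, c(12) = 3.
- Vertex 13: neighbors [7, 12] already have colors [2, 3] ⇒ c(13) = 1.
- Vertex 16: neighbors [0, 7] already have colors [1, 2] ⇒ c(16) = 3.
- Vertex 17: neighbors [13, 7] already have colors [1, 2] ⇒ c(17) = 3.
- Vertex 8: neighbors [0, 17] already have colors [1, 3] ⇒ c(8) = 2.
- Vertex 19: neighbors [13, 8, 12] already have colors [1, 2, 3] — all 3 colors blocked. Contradiction.
The forced assignments end in a contradiction, so G has no proper 3-coloring (χ ≥ 4).
The coloring below uses 4 colors, so χ(G) = 4.
A valid 4-coloring: color 1: [12, 16, 17]; color 2: [0, 11, 13]; color 3: [1, 7, 8, 22]; color 4: [9, 19].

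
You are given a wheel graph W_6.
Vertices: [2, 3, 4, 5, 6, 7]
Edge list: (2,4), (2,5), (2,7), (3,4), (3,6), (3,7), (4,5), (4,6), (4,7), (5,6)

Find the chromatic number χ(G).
Clique number ω(G) = 3 (lower bound: χ ≥ ω).
Odd cycle [3, 6, 5, 2, 7] needs 3 colors (χ ≥ 3).
Vertex 4 is adjacent to every vertex of [2, 3, 5, 6, 7], which already need 3 colors among themselves, so 4 needs a new color (χ ≥ 4).
The coloring below uses 4 colors, so χ(G) = 4.
A valid 4-coloring: color 1: [4]; color 2: [2, 3]; color 3: [6, 7]; color 4: [5].

χ(G) = 4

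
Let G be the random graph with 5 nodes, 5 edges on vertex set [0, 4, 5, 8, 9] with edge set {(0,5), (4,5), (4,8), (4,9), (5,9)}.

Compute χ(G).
Clique number ω(G) = 3 (lower bound: χ ≥ ω).
The clique on [4, 5, 9] has size 3, forcing χ ≥ 3, and the coloring below uses 3 colors, so χ(G) = 3.
A valid 3-coloring: color 1: [0, 4]; color 2: [5, 8]; color 3: [9].

χ(G) = 3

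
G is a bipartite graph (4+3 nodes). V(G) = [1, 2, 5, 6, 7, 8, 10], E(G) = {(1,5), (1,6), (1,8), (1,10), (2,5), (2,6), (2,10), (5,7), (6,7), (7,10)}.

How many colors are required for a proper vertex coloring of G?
Clique number ω(G) = 2 (lower bound: χ ≥ ω).
The graph is bipartite (no odd cycle), so 2 colors suffice: χ(G) = 2.
A valid 2-coloring: color 1: [1, 2, 7]; color 2: [5, 6, 8, 10].

χ(G) = 2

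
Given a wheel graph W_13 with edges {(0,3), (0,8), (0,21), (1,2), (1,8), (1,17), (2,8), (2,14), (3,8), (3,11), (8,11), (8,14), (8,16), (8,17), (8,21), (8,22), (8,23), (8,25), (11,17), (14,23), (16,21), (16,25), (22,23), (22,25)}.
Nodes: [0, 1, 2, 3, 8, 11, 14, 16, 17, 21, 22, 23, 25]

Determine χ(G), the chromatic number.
χ(G) = 3

Clique number ω(G) = 3 (lower bound: χ ≥ ω).
The clique on [0, 3, 8] has size 3, forcing χ ≥ 3, and the coloring below uses 3 colors, so χ(G) = 3.
A valid 3-coloring: color 1: [8]; color 2: [2, 3, 17, 21, 23, 25]; color 3: [0, 1, 11, 14, 16, 22].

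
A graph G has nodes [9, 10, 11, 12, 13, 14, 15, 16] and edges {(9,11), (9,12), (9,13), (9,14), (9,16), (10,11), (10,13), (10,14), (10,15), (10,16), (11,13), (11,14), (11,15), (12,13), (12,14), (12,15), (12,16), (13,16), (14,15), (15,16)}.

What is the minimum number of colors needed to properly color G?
Clique number ω(G) = 4 (lower bound: χ ≥ ω).
The clique on [9, 12, 13, 16] has size 4, forcing χ ≥ 4, and the coloring below uses 4 colors, so χ(G) = 4.
A valid 4-coloring: color 1: [13, 14]; color 2: [10, 12]; color 3: [11, 16]; color 4: [9, 15].

χ(G) = 4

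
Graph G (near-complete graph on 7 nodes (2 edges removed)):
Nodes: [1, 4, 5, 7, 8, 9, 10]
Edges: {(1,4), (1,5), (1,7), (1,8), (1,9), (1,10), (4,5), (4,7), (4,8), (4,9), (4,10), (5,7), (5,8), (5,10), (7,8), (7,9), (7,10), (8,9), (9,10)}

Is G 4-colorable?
No, G is not 4-colorable

The clique on vertices [1, 4, 7, 8, 9] has size 5 > 4, so it alone needs 5 colors.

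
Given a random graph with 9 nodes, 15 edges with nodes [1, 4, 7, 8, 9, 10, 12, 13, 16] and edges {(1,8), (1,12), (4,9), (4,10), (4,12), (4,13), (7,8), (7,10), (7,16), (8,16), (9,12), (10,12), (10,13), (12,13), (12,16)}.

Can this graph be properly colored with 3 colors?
No, G is not 3-colorable

The clique on vertices [4, 10, 12, 13] has size 4 > 3, so it alone needs 4 colors.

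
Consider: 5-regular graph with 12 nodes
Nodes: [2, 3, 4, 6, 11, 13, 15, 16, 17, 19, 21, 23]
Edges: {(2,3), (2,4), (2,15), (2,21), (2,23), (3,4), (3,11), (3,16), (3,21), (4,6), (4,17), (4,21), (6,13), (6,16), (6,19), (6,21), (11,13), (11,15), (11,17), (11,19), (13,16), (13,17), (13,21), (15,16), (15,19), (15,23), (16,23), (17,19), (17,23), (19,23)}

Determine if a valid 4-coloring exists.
A valid 4-coloring: color 1: [3, 6, 15, 17]; color 2: [4, 11, 23]; color 3: [2, 13, 19]; color 4: [16, 21].
(χ(G) = 4 ≤ 4.)

Yes, G is 4-colorable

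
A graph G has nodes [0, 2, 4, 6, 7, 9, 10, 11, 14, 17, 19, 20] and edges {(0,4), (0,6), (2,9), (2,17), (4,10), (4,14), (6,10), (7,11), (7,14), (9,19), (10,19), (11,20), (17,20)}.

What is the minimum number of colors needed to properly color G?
χ(G) = 2

Clique number ω(G) = 2 (lower bound: χ ≥ ω).
The graph is bipartite (no odd cycle), so 2 colors suffice: χ(G) = 2.
A valid 2-coloring: color 1: [2, 4, 6, 7, 19, 20]; color 2: [0, 9, 10, 11, 14, 17].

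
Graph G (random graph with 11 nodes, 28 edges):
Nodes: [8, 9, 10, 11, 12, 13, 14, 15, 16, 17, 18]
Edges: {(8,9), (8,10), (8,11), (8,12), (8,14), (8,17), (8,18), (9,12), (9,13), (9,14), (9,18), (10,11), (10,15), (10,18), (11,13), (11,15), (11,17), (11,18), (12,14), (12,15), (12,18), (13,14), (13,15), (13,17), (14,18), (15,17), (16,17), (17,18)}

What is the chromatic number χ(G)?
Clique number ω(G) = 5 (lower bound: χ ≥ ω).
The clique on [8, 9, 12, 14, 18] has size 5, forcing χ ≥ 5, and the coloring below uses 5 colors, so χ(G) = 5.
A valid 5-coloring: color 1: [13, 16, 18]; color 2: [8, 15]; color 3: [10, 12, 17]; color 4: [11, 14]; color 5: [9].

χ(G) = 5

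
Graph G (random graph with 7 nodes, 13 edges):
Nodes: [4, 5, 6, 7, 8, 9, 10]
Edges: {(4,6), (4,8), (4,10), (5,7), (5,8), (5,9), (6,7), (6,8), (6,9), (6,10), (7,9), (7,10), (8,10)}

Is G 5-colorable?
Yes, G is 5-colorable

A valid 5-coloring: color 1: [5, 6]; color 2: [7, 8]; color 3: [9, 10]; color 4: [4].
(χ(G) = 4 ≤ 5.)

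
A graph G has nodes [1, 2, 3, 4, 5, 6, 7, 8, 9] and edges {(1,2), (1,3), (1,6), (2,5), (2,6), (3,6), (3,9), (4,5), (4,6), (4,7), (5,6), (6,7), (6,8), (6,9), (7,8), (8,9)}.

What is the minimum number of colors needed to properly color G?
χ(G) = 3

Clique number ω(G) = 3 (lower bound: χ ≥ ω).
The clique on [1, 2, 6] has size 3, forcing χ ≥ 3, and the coloring below uses 3 colors, so χ(G) = 3.
A valid 3-coloring: color 1: [6]; color 2: [2, 3, 4, 8]; color 3: [1, 5, 7, 9].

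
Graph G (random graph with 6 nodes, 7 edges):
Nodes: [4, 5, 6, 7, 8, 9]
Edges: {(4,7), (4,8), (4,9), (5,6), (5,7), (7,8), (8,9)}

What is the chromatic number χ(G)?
χ(G) = 3

Clique number ω(G) = 3 (lower bound: χ ≥ ω).
The clique on [4, 8, 9] has size 3, forcing χ ≥ 3, and the coloring below uses 3 colors, so χ(G) = 3.
A valid 3-coloring: color 1: [6, 7, 9]; color 2: [4, 5]; color 3: [8].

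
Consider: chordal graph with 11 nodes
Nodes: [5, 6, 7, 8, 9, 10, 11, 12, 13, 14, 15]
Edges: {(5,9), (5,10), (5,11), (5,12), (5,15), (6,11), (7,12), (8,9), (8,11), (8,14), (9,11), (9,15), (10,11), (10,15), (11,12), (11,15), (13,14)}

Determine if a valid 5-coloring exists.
Yes, G is 5-colorable

A valid 5-coloring: color 1: [7, 11, 14]; color 2: [5, 6, 8, 13]; color 3: [12, 15]; color 4: [9, 10].
(χ(G) = 4 ≤ 5.)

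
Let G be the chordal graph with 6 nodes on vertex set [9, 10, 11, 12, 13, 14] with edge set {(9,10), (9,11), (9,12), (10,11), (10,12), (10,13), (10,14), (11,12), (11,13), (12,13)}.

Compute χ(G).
χ(G) = 4

Clique number ω(G) = 4 (lower bound: χ ≥ ω).
The clique on [9, 10, 11, 12] has size 4, forcing χ ≥ 4, and the coloring below uses 4 colors, so χ(G) = 4.
A valid 4-coloring: color 1: [10]; color 2: [12, 14]; color 3: [11]; color 4: [9, 13].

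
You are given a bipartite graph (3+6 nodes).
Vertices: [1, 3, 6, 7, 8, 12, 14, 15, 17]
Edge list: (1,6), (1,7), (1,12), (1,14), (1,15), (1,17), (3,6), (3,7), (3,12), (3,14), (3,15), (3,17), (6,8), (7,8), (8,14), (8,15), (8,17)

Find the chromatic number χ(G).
Clique number ω(G) = 2 (lower bound: χ ≥ ω).
The graph is bipartite (no odd cycle), so 2 colors suffice: χ(G) = 2.
A valid 2-coloring: color 1: [1, 3, 8]; color 2: [6, 7, 12, 14, 15, 17].

χ(G) = 2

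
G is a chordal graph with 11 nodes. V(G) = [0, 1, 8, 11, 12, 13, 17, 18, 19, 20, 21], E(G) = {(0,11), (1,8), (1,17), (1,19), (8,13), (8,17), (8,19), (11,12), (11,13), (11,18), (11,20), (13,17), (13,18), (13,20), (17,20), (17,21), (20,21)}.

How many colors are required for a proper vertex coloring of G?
Clique number ω(G) = 3 (lower bound: χ ≥ ω).
The clique on [1, 8, 17] has size 3, forcing χ ≥ 3, and the coloring below uses 3 colors, so χ(G) = 3.
A valid 3-coloring: color 1: [0, 1, 12, 13, 21]; color 2: [11, 17, 19]; color 3: [8, 18, 20].

χ(G) = 3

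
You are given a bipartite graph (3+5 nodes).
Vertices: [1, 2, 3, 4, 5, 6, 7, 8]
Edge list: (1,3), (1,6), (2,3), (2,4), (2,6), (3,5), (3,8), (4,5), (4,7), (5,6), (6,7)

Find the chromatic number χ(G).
χ(G) = 2

Clique number ω(G) = 2 (lower bound: χ ≥ ω).
The graph is bipartite (no odd cycle), so 2 colors suffice: χ(G) = 2.
A valid 2-coloring: color 1: [3, 4, 6]; color 2: [1, 2, 5, 7, 8].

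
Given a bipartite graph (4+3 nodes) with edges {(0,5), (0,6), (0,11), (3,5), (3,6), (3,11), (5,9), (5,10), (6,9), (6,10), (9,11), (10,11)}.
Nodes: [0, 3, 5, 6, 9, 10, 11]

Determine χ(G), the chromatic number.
Clique number ω(G) = 2 (lower bound: χ ≥ ω).
The graph is bipartite (no odd cycle), so 2 colors suffice: χ(G) = 2.
A valid 2-coloring: color 1: [5, 6, 11]; color 2: [0, 3, 9, 10].

χ(G) = 2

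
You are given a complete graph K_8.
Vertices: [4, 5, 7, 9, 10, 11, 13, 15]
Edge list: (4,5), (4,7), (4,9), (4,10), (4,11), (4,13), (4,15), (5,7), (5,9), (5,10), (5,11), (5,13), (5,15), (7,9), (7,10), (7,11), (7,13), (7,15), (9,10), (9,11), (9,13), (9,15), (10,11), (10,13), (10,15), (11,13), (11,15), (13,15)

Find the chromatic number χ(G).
χ(G) = 8

Clique number ω(G) = 8 (lower bound: χ ≥ ω).
The clique on [4, 5, 7, 9, 10, 11, 13, 15] has size 8, forcing χ ≥ 8, and the coloring below uses 8 colors, so χ(G) = 8.
A valid 8-coloring: color 1: [9]; color 2: [4]; color 3: [11]; color 4: [13]; color 5: [5]; color 6: [10]; color 7: [7]; color 8: [15].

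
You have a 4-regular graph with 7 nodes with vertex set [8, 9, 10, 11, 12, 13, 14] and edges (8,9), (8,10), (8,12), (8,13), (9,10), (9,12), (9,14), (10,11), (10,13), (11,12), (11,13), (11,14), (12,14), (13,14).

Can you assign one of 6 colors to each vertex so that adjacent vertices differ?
Yes, G is 6-colorable

A valid 6-coloring: color 1: [9, 13]; color 2: [10, 12]; color 3: [8, 14]; color 4: [11].
(χ(G) = 4 ≤ 6.)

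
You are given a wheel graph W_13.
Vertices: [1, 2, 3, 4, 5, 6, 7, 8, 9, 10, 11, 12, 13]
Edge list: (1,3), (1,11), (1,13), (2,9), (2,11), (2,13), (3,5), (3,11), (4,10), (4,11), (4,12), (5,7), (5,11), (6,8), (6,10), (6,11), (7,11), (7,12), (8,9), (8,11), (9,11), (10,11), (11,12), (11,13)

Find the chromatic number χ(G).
χ(G) = 3

Clique number ω(G) = 3 (lower bound: χ ≥ ω).
The clique on [1, 3, 11] has size 3, forcing χ ≥ 3, and the coloring below uses 3 colors, so χ(G) = 3.
A valid 3-coloring: color 1: [11]; color 2: [1, 2, 5, 8, 10, 12]; color 3: [3, 4, 6, 7, 9, 13].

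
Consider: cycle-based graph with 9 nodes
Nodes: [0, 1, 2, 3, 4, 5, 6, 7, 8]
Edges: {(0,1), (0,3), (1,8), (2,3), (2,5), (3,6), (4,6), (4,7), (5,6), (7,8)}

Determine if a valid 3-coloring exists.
Yes, G is 3-colorable

A valid 3-coloring: color 1: [1, 3, 4, 5]; color 2: [0, 2, 6, 7]; color 3: [8].
(χ(G) = 3 ≤ 3.)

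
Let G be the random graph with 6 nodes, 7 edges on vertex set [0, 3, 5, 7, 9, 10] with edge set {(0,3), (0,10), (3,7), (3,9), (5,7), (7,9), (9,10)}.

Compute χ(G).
Clique number ω(G) = 3 (lower bound: χ ≥ ω).
The clique on [3, 7, 9] has size 3, forcing χ ≥ 3, and the coloring below uses 3 colors, so χ(G) = 3.
A valid 3-coloring: color 1: [0, 7]; color 2: [5, 9]; color 3: [3, 10].

χ(G) = 3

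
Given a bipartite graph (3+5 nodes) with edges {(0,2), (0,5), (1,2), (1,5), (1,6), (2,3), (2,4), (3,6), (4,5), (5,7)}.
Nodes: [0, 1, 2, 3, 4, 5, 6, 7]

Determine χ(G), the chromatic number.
χ(G) = 2

Clique number ω(G) = 2 (lower bound: χ ≥ ω).
The graph is bipartite (no odd cycle), so 2 colors suffice: χ(G) = 2.
A valid 2-coloring: color 1: [2, 5, 6]; color 2: [0, 1, 3, 4, 7].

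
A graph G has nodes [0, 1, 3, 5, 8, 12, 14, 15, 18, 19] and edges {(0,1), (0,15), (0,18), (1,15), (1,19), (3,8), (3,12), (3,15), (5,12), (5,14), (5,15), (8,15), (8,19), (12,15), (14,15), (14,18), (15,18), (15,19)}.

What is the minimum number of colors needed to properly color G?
Clique number ω(G) = 3 (lower bound: χ ≥ ω).
Odd cycle [1, 0, 18, 14, 5, 12, 3, 8, 19] needs 3 colors (χ ≥ 3).
Vertex 15 is adjacent to every vertex of [0, 1, 3, 5, 8, 12, 14, 18, 19], which already need 3 colors among themselves, so 15 needs a new color (χ ≥ 4).
The coloring below uses 4 colors, so χ(G) = 4.
A valid 4-coloring: color 1: [15]; color 2: [1, 5, 8, 18]; color 3: [0, 12, 14, 19]; color 4: [3].

χ(G) = 4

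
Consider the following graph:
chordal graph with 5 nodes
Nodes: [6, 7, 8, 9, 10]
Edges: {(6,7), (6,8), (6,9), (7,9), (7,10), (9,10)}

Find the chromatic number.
Clique number ω(G) = 3 (lower bound: χ ≥ ω).
The clique on [7, 9, 10] has size 3, forcing χ ≥ 3, and the coloring below uses 3 colors, so χ(G) = 3.
A valid 3-coloring: color 1: [6, 10]; color 2: [7, 8]; color 3: [9].

χ(G) = 3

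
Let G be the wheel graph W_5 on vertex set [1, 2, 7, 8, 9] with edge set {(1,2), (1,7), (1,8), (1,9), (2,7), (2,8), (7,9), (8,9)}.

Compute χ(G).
χ(G) = 3

Clique number ω(G) = 3 (lower bound: χ ≥ ω).
The clique on [1, 8, 9] has size 3, forcing χ ≥ 3, and the coloring below uses 3 colors, so χ(G) = 3.
A valid 3-coloring: color 1: [1]; color 2: [7, 8]; color 3: [2, 9].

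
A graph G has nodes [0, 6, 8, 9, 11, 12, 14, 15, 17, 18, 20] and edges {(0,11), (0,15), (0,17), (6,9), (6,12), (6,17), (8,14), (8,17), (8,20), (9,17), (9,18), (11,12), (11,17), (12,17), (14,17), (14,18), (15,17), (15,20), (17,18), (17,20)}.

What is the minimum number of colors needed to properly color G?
Clique number ω(G) = 3 (lower bound: χ ≥ ω).
The clique on [0, 11, 17] has size 3, forcing χ ≥ 3, and the coloring below uses 3 colors, so χ(G) = 3.
A valid 3-coloring: color 1: [17]; color 2: [0, 9, 12, 14, 20]; color 3: [6, 8, 11, 15, 18].

χ(G) = 3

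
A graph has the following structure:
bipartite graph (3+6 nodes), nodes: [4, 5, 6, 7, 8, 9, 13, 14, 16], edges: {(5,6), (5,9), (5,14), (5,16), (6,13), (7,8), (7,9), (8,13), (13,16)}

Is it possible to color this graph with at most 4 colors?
A valid 4-coloring: color 1: [4, 5, 7, 13]; color 2: [6, 8, 9, 14, 16].
(χ(G) = 2 ≤ 4.)

Yes, G is 4-colorable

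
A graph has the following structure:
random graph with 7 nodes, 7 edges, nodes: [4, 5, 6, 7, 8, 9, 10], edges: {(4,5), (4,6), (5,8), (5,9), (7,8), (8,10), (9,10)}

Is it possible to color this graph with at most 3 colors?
A valid 3-coloring: color 1: [4, 8, 9]; color 2: [5, 6, 7, 10].
(χ(G) = 2 ≤ 3.)

Yes, G is 3-colorable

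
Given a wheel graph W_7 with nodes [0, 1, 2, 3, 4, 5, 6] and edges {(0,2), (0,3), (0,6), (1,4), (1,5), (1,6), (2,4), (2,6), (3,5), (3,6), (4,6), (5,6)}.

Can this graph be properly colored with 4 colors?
A valid 4-coloring: color 1: [6]; color 2: [1, 2, 3]; color 3: [0, 4, 5].
(χ(G) = 3 ≤ 4.)

Yes, G is 4-colorable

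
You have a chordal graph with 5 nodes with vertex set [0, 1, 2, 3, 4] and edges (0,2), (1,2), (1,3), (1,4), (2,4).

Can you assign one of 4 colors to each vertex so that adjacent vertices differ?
A valid 4-coloring: color 1: [0, 1]; color 2: [2, 3]; color 3: [4].
(χ(G) = 3 ≤ 4.)

Yes, G is 4-colorable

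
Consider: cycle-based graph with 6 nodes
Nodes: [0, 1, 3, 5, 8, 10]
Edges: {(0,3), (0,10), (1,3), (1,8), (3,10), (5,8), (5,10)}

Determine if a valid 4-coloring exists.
Yes, G is 4-colorable

A valid 4-coloring: color 1: [3, 8]; color 2: [1, 10]; color 3: [0, 5].
(χ(G) = 3 ≤ 4.)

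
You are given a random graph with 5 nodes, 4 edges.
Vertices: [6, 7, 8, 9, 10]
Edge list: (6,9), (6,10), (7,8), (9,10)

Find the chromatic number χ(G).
χ(G) = 3

Clique number ω(G) = 3 (lower bound: χ ≥ ω).
The clique on [6, 9, 10] has size 3, forcing χ ≥ 3, and the coloring below uses 3 colors, so χ(G) = 3.
A valid 3-coloring: color 1: [6, 8]; color 2: [7, 9]; color 3: [10].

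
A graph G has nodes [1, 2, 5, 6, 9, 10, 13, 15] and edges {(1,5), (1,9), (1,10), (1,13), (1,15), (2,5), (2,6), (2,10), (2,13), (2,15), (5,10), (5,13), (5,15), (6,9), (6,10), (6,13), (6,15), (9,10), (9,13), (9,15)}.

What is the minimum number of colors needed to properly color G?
Clique number ω(G) = 3 (lower bound: χ ≥ ω).
Odd cycle [2, 5, 1, 9, 6] needs 3 colors (χ ≥ 3).
Vertex 10 is adjacent to every vertex of [1, 2, 5, 6, 9], which already need 3 colors among themselves, so 10 needs a new color (χ ≥ 4).
The coloring below uses 4 colors, so χ(G) = 4.
A valid 4-coloring: color 1: [10, 13, 15]; color 2: [5, 9]; color 3: [1, 6]; color 4: [2].

χ(G) = 4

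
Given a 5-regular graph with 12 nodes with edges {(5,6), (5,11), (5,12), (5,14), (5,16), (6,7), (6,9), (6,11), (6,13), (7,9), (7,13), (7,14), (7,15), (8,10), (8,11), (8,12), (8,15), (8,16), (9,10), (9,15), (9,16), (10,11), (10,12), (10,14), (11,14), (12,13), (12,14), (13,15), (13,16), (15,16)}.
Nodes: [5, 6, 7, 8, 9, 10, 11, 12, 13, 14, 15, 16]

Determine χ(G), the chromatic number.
Clique number ω(G) = 3 (lower bound: χ ≥ ω).
Suppose a proper 3-coloring c exists. The clique [5, 6, 11] takes 3 distinct colors; by symmetry let c(5) = 1, c(6) = 2, c(11) = 3.
- Vertex 14: neighbors [5, 11] already have colors [1, 3] ⇒ c(14) = 2.
- Vertex 10: neighbors [14, 11] already have colors [2, 3] ⇒ c(10) = 1.
- Vertex 8: neighbors [10, 11] already have colors [1, 3] ⇒ c(8) = 2.
- Vertex 9: neighbors [10, 6] already have colors [1, 2] ⇒ c(9) = 3.
- Vertex 16: neighbors [5, 8, 9] already have colors [1, 2, 3] — all 3 colors blocked. Contradiction.
The forced assignments end in a contradiction, so G has no proper 3-coloring (χ ≥ 4).
The coloring below uses 4 colors, so χ(G) = 4.
A valid 4-coloring: color 1: [5, 8, 9, 13]; color 2: [7, 11, 12, 16]; color 3: [6, 14, 15]; color 4: [10].

χ(G) = 4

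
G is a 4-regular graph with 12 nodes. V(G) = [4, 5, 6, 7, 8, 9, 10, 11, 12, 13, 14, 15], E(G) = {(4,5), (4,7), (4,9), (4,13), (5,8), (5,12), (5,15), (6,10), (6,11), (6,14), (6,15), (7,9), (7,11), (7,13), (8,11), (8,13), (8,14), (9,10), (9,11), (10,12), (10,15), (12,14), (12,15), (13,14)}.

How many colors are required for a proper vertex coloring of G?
Clique number ω(G) = 3 (lower bound: χ ≥ ω).
Suppose a proper 3-coloring c exists. The clique [4, 7, 9] takes 3 distinct colors; by symmetry let c(4) = 1, c(7) = 2, c(9) = 3.
- Vertex 11: neighbors [7, 9] already have colors [2, 3] ⇒ c(11) = 1.
- Vertex 13: neighbors [4, 7] already have colors [1, 2] ⇒ c(13) = 3.
- Vertex 8: neighbors [11, 13] already have colors [1, 3] ⇒ c(8) = 2.
- Vertex 5: neighbors [4, 8] already have colors [1, 2] ⇒ c(5) = 3.
- Vertex 14: neighbors [8, 13] already have colors [2, 3] ⇒ c(14) = 1.
- Vertex 12: neighbors [14, 5] already have colors [1, 3] ⇒ c(12) = 2.
- Vertex 10: neighbors [12, 9] already have colors [2, 3] ⇒ c(10) = 1.
- Vertex 15: neighbors [10, 12, 5] already have colors [1, 2, 3] — all 3 colors blocked. Contradiction.
The forced assignments end in a contradiction, so G has no proper 3-coloring (χ ≥ 4).
The coloring below uses 4 colors, so χ(G) = 4.
A valid 4-coloring: color 1: [4, 11, 14, 15]; color 2: [5, 6, 9, 13]; color 3: [7, 8, 12]; color 4: [10].

χ(G) = 4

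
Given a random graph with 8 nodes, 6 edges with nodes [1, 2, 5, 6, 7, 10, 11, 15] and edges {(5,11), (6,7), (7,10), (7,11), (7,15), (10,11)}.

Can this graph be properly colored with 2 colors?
No, G is not 2-colorable

The clique on vertices [7, 10, 11] has size 3 > 2, so it alone needs 3 colors.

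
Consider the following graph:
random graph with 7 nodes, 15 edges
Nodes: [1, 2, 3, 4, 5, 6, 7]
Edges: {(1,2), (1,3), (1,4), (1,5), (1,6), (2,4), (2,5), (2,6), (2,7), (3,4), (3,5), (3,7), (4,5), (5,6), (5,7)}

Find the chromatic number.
Clique number ω(G) = 4 (lower bound: χ ≥ ω).
The clique on [1, 2, 4, 5] has size 4, forcing χ ≥ 4, and the coloring below uses 4 colors, so χ(G) = 4.
A valid 4-coloring: color 1: [5]; color 2: [2, 3]; color 3: [1, 7]; color 4: [4, 6].

χ(G) = 4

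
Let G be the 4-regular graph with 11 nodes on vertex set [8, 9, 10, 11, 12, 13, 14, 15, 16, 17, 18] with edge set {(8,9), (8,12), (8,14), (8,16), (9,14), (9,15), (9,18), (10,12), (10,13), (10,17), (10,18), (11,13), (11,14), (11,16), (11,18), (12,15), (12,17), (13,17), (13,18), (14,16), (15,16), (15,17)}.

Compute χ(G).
χ(G) = 3

Clique number ω(G) = 3 (lower bound: χ ≥ ω).
The clique on [8, 14, 16] has size 3, forcing χ ≥ 3, and the coloring below uses 3 colors, so χ(G) = 3.
A valid 3-coloring: color 1: [8, 10, 11, 15]; color 2: [9, 12, 13, 16]; color 3: [14, 17, 18].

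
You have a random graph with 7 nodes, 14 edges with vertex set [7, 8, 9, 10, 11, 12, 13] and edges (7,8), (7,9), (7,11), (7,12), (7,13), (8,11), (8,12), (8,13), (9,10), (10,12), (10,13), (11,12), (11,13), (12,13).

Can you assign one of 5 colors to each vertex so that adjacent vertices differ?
A valid 5-coloring: color 1: [7, 10]; color 2: [9, 13]; color 3: [12]; color 4: [8]; color 5: [11].
(χ(G) = 5 ≤ 5.)

Yes, G is 5-colorable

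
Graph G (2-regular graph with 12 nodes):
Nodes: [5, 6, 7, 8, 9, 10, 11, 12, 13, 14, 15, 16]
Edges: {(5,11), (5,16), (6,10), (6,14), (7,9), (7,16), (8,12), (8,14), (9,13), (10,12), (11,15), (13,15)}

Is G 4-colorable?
Yes, G is 4-colorable

A valid 4-coloring: color 1: [6, 9, 12, 15, 16]; color 2: [7, 8, 10, 11, 13]; color 3: [5, 14].
(χ(G) = 3 ≤ 4.)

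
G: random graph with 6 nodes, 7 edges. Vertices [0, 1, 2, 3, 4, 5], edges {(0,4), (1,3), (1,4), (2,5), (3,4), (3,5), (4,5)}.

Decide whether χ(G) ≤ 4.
A valid 4-coloring: color 1: [2, 4]; color 2: [0, 1, 5]; color 3: [3].
(χ(G) = 3 ≤ 4.)

Yes, G is 4-colorable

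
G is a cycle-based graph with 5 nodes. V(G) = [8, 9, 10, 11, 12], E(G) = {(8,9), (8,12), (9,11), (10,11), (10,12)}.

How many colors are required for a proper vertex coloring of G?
Clique number ω(G) = 2 (lower bound: χ ≥ ω).
Odd cycle [9, 8, 12, 10, 11] needs 3 colors (χ ≥ 3).
The coloring below uses 3 colors, so χ(G) = 3.
A valid 3-coloring: color 1: [9, 10]; color 2: [8, 11]; color 3: [12].

χ(G) = 3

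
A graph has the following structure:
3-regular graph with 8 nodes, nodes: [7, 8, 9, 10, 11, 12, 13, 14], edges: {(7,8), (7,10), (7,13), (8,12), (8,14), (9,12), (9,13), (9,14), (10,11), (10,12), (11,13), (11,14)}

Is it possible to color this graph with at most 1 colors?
No, G is not 1-colorable

Edge (7,8) forces its endpoints to differ, so 1 color is not enough.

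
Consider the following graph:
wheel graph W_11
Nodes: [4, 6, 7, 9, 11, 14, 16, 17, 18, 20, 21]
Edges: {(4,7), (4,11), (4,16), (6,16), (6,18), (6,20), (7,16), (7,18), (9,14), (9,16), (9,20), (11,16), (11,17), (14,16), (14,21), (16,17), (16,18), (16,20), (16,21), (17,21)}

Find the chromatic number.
Clique number ω(G) = 3 (lower bound: χ ≥ ω).
The clique on [4, 11, 16] has size 3, forcing χ ≥ 3, and the coloring below uses 3 colors, so χ(G) = 3.
A valid 3-coloring: color 1: [16]; color 2: [6, 7, 9, 11, 21]; color 3: [4, 14, 17, 18, 20].

χ(G) = 3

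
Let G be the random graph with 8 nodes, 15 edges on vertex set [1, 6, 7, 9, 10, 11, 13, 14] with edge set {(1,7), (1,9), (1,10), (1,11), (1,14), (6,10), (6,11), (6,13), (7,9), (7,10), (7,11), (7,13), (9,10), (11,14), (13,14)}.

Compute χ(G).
χ(G) = 4

Clique number ω(G) = 4 (lower bound: χ ≥ ω).
The clique on [1, 7, 9, 10] has size 4, forcing χ ≥ 4, and the coloring below uses 4 colors, so χ(G) = 4.
A valid 4-coloring: color 1: [6, 7, 14]; color 2: [1, 13]; color 3: [10, 11]; color 4: [9].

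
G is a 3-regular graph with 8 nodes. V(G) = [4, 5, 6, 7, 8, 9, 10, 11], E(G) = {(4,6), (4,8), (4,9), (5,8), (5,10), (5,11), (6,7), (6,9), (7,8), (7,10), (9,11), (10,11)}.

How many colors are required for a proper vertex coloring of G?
χ(G) = 3

Clique number ω(G) = 3 (lower bound: χ ≥ ω).
The clique on [4, 6, 9] has size 3, forcing χ ≥ 3, and the coloring below uses 3 colors, so χ(G) = 3.
A valid 3-coloring: color 1: [4, 7, 11]; color 2: [8, 9, 10]; color 3: [5, 6].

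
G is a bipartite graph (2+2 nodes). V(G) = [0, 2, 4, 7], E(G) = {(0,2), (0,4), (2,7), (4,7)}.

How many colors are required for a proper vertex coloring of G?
χ(G) = 2

Clique number ω(G) = 2 (lower bound: χ ≥ ω).
The graph is bipartite (no odd cycle), so 2 colors suffice: χ(G) = 2.
A valid 2-coloring: color 1: [2, 4]; color 2: [0, 7].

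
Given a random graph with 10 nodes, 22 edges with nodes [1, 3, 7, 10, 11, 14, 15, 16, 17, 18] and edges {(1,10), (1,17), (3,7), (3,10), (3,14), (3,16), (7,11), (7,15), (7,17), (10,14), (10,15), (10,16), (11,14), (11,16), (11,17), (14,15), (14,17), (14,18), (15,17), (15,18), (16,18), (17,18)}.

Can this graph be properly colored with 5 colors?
Yes, G is 5-colorable

A valid 5-coloring: color 1: [10, 17]; color 2: [1, 7, 14, 16]; color 3: [3, 11, 15]; color 4: [18].
(χ(G) = 4 ≤ 5.)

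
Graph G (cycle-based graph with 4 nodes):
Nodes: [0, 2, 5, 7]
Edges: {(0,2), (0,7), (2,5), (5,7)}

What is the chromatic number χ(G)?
Clique number ω(G) = 2 (lower bound: χ ≥ ω).
The graph is bipartite (no odd cycle), so 2 colors suffice: χ(G) = 2.
A valid 2-coloring: color 1: [2, 7]; color 2: [0, 5].

χ(G) = 2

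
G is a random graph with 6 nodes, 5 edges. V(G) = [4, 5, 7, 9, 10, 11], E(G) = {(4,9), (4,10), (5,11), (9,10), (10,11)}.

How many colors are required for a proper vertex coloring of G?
Clique number ω(G) = 3 (lower bound: χ ≥ ω).
The clique on [4, 9, 10] has size 3, forcing χ ≥ 3, and the coloring below uses 3 colors, so χ(G) = 3.
A valid 3-coloring: color 1: [5, 7, 10]; color 2: [4, 11]; color 3: [9].

χ(G) = 3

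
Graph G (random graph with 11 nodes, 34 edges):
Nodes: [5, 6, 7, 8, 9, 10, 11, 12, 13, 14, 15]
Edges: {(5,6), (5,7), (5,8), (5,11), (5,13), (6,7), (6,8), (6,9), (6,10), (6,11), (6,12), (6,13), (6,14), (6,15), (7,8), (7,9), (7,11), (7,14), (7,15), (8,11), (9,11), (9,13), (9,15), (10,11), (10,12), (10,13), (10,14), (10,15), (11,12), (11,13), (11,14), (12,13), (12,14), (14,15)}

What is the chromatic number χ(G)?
χ(G) = 5

Clique number ω(G) = 5 (lower bound: χ ≥ ω).
The clique on [6, 10, 11, 12, 13] has size 5, forcing χ ≥ 5, and the coloring below uses 5 colors, so χ(G) = 5.
A valid 5-coloring: color 1: [6]; color 2: [11, 15]; color 3: [7, 10]; color 4: [8, 13, 14]; color 5: [5, 9, 12].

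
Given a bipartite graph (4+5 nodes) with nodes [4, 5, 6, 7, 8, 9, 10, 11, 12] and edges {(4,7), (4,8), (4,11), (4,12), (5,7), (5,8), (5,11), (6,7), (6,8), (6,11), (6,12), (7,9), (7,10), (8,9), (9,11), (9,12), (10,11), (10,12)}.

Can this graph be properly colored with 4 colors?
A valid 4-coloring: color 1: [7, 8, 11, 12]; color 2: [4, 5, 6, 9, 10].
(χ(G) = 2 ≤ 4.)

Yes, G is 4-colorable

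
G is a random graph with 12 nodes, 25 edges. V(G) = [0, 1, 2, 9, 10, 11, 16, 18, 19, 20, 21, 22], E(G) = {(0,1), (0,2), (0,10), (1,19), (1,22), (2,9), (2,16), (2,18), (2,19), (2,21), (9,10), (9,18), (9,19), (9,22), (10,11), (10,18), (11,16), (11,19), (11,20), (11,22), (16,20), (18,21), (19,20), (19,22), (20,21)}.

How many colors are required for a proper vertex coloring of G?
Clique number ω(G) = 3 (lower bound: χ ≥ ω).
The clique on [1, 19, 22] has size 3, forcing χ ≥ 3, and the coloring below uses 3 colors, so χ(G) = 3.
A valid 3-coloring: color 1: [2, 10, 20, 22]; color 2: [0, 16, 18, 19]; color 3: [1, 9, 11, 21].

χ(G) = 3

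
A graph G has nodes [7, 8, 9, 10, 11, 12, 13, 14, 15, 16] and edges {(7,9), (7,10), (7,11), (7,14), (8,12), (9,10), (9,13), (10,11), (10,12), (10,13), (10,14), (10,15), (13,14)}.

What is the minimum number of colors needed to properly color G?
Clique number ω(G) = 3 (lower bound: χ ≥ ω).
The clique on [9, 10, 13] has size 3, forcing χ ≥ 3, and the coloring below uses 3 colors, so χ(G) = 3.
A valid 3-coloring: color 1: [8, 10, 16]; color 2: [7, 12, 13, 15]; color 3: [9, 11, 14].

χ(G) = 3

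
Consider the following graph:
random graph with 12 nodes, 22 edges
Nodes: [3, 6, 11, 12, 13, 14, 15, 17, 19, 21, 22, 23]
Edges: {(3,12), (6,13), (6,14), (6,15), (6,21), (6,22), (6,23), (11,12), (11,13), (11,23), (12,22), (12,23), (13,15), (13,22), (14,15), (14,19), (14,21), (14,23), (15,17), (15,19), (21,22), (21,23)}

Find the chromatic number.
Clique number ω(G) = 4 (lower bound: χ ≥ ω).
The clique on [6, 14, 21, 23] has size 4, forcing χ ≥ 4, and the coloring below uses 4 colors, so χ(G) = 4.
A valid 4-coloring: color 1: [3, 6, 11, 17, 19]; color 2: [15, 22, 23]; color 3: [12, 13, 14]; color 4: [21].

χ(G) = 4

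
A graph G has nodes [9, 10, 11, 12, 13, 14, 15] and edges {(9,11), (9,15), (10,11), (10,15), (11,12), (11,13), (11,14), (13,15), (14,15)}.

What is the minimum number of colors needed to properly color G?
Clique number ω(G) = 2 (lower bound: χ ≥ ω).
The graph is bipartite (no odd cycle), so 2 colors suffice: χ(G) = 2.
A valid 2-coloring: color 1: [11, 15]; color 2: [9, 10, 12, 13, 14].

χ(G) = 2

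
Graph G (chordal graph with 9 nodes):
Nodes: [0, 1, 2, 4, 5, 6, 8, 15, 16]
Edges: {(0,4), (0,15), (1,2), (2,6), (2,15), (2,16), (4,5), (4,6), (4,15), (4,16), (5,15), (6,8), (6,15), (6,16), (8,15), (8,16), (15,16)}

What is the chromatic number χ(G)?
χ(G) = 4

Clique number ω(G) = 4 (lower bound: χ ≥ ω).
The clique on [6, 8, 15, 16] has size 4, forcing χ ≥ 4, and the coloring below uses 4 colors, so χ(G) = 4.
A valid 4-coloring: color 1: [1, 15]; color 2: [0, 5, 16]; color 3: [6]; color 4: [2, 4, 8].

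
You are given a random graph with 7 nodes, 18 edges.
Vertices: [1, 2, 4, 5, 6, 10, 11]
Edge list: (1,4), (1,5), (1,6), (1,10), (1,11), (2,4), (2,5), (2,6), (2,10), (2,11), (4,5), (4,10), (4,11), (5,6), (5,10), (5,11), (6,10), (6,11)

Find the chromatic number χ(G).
χ(G) = 4

Clique number ω(G) = 4 (lower bound: χ ≥ ω).
The clique on [1, 4, 5, 10] has size 4, forcing χ ≥ 4, and the coloring below uses 4 colors, so χ(G) = 4.
A valid 4-coloring: color 1: [5]; color 2: [10, 11]; color 3: [4, 6]; color 4: [1, 2].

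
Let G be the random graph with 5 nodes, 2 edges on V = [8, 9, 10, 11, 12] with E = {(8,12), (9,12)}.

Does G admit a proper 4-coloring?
Yes, G is 4-colorable

A valid 4-coloring: color 1: [10, 11, 12]; color 2: [8, 9].
(χ(G) = 2 ≤ 4.)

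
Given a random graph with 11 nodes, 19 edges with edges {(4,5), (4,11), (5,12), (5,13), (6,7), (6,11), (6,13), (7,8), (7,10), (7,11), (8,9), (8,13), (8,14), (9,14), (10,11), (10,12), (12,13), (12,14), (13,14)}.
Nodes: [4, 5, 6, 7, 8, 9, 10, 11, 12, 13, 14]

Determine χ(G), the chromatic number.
Clique number ω(G) = 3 (lower bound: χ ≥ ω).
The clique on [7, 10, 11] has size 3, forcing χ ≥ 3, and the coloring below uses 3 colors, so χ(G) = 3.
A valid 3-coloring: color 1: [4, 7, 9, 13]; color 2: [5, 6, 10, 14]; color 3: [8, 11, 12].

χ(G) = 3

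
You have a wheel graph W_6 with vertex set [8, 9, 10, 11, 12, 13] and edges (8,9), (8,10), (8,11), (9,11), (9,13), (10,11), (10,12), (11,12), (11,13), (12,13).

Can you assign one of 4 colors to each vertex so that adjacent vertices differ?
A valid 4-coloring: color 1: [11]; color 2: [8, 12]; color 3: [9, 10]; color 4: [13].
(χ(G) = 4 ≤ 4.)

Yes, G is 4-colorable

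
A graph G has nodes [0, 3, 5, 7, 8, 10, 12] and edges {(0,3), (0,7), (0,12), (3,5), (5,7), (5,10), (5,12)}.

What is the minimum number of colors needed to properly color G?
Clique number ω(G) = 2 (lower bound: χ ≥ ω).
The graph is bipartite (no odd cycle), so 2 colors suffice: χ(G) = 2.
A valid 2-coloring: color 1: [0, 5, 8]; color 2: [3, 7, 10, 12].

χ(G) = 2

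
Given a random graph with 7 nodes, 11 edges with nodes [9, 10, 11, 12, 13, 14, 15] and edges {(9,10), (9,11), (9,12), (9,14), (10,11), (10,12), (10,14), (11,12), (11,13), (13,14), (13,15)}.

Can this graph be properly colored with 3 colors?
The clique on vertices [9, 10, 11, 12] has size 4 > 3, so it alone needs 4 colors.

No, G is not 3-colorable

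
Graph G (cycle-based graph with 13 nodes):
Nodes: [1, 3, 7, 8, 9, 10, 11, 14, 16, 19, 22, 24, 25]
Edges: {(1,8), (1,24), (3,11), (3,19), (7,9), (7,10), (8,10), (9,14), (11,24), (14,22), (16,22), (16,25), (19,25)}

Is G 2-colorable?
Odd cycle [1, 8, 10, 7, 9, 14, 22, 16, 25, 19, 3, 11, 24] needs 3 colors (χ ≥ 3).
Hence χ(G) ≥ 3 > 2, so no proper 2-coloring exists.

No, G is not 2-colorable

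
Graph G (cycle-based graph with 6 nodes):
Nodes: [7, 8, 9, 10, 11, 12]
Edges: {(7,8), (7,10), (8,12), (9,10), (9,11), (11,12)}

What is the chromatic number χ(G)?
χ(G) = 2

Clique number ω(G) = 2 (lower bound: χ ≥ ω).
The graph is bipartite (no odd cycle), so 2 colors suffice: χ(G) = 2.
A valid 2-coloring: color 1: [7, 9, 12]; color 2: [8, 10, 11].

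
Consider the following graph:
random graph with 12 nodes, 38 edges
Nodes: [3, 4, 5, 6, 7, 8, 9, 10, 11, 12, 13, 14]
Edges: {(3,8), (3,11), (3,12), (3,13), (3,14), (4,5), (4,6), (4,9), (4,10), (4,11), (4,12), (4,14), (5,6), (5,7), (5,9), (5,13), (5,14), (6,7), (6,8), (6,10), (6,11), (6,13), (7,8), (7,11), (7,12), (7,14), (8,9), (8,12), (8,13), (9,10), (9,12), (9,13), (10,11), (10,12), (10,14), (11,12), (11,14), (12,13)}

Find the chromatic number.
Clique number ω(G) = 4 (lower bound: χ ≥ ω).
Suppose a proper 4-coloring c exists. The clique [3, 8, 12, 13] takes 4 distinct colors; by symmetry let c(3) = 1, c(8) = 2, c(12) = 3, c(13) = 4.
- Vertex 9: neighbors [8, 12, 13] already have colors [2, 3, 4] ⇒ c(9) = 1.
- Vertex 4: neighbors [9, 12] already have colors [1, 3]; try each remaining color.
- Case c(4) = 2:
  - Vertex 11: neighbors [3, 4, 12] already have colors [1, 2, 3] ⇒ c(11) = 4.
  - Vertex 10: neighbors [9, 4, 12, 11] already have colors [1, 2, 3, 4] — all 4 colors blocked. Contradiction.
- Case c(4) = 4:
  - Vertex 11: neighbors [3, 12, 4] already have colors [1, 3, 4] ⇒ c(11) = 2.
  - Vertex 10: neighbors [9, 11, 12, 4] already have colors [1, 2, 3, 4] — all 4 colors blocked. Contradiction.
Every case ends in a contradiction, so G has no proper 4-coloring (χ ≥ 5).
The coloring below uses 5 colors, so χ(G) = 5.
A valid 5-coloring: color 1: [6, 12, 14]; color 2: [4, 7, 13]; color 3: [9, 11]; color 4: [3, 5, 10]; color 5: [8].

χ(G) = 5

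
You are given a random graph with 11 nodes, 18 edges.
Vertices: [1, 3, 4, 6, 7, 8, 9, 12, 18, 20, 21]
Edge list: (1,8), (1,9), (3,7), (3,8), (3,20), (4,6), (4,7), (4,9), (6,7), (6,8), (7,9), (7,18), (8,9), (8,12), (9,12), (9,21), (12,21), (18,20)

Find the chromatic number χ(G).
χ(G) = 3

Clique number ω(G) = 3 (lower bound: χ ≥ ω).
The clique on [4, 6, 7] has size 3, forcing χ ≥ 3, and the coloring below uses 3 colors, so χ(G) = 3.
A valid 3-coloring: color 1: [3, 6, 9, 18]; color 2: [7, 8, 20, 21]; color 3: [1, 4, 12].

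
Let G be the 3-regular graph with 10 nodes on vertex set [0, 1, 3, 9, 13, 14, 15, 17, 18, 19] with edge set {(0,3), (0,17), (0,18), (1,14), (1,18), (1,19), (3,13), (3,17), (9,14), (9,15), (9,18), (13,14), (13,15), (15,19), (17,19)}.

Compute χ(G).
χ(G) = 3

Clique number ω(G) = 3 (lower bound: χ ≥ ω).
The clique on [0, 3, 17] has size 3, forcing χ ≥ 3, and the coloring below uses 3 colors, so χ(G) = 3.
A valid 3-coloring: color 1: [3, 14, 15, 18]; color 2: [1, 9, 13, 17]; color 3: [0, 19].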